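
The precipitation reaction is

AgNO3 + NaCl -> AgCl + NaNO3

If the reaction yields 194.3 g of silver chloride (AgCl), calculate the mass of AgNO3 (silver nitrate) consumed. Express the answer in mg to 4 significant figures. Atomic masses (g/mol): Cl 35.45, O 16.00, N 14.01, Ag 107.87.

230300 mg

M(AgCl) = 107.87 + 35.45 = 143.32 g/mol.
M(AgNO3) = 107.87 + 14.01 + 3(16.00) = 169.88 g/mol.
n(AgCl) = 194.30 g / 143.32 g/mol = 1.3557 mol.
From the equation the AgCl:AgNO3 mole ratio is 1:1, so n(AgNO3) = 1.3557 × 1/1 = 1.3557 mol.
Mass of AgNO3 = 1.3557 mol × 169.88 g/mol = 230.31 g.
Converting to mg: 230.31 g = 230300 mg.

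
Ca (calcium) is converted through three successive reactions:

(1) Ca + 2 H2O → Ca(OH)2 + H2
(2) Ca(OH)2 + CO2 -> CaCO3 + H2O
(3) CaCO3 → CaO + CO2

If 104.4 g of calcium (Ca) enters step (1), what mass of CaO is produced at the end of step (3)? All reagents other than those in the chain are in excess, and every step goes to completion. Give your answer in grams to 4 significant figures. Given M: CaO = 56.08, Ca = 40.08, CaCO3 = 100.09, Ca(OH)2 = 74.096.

146.1 g

n(Ca) = 104.4 / 40.08 = 2.6048 mol.
Reaction (1): Ca→Ca(OH)2 ratio 1:1 ⇒ n(Ca(OH)2) = 2.6048 mol.
Reaction (2): Ca(OH)2→CaCO3 ratio 1:1 ⇒ n(CaCO3) = 2.6048 mol.
Reaction (3): CaCO3→CaO ratio 1:1 ⇒ n(CaO) = 2.6048 mol.
Mass of CaO = 2.6048 × 56.08 = 146.08 g.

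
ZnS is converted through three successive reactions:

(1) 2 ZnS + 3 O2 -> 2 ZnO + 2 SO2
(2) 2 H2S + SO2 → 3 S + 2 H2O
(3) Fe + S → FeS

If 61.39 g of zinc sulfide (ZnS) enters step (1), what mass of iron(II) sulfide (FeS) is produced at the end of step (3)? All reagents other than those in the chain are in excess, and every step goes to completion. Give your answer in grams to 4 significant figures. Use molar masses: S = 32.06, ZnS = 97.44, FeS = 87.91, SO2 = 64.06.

n(ZnS) = 61.39 / 97.44 = 0.63003 mol.
Reaction (1): ZnS→SO2 ratio 2:2 ⇒ n(SO2) = 0.63003 mol.
Reaction (2): SO2→S ratio 1:3 ⇒ n(S) = 1.8901 mol.
Reaction (3): S→FeS ratio 1:1 ⇒ n(FeS) = 1.8901 mol.
Mass of FeS = 1.8901 × 87.91 = 166.16 g.

166.2 g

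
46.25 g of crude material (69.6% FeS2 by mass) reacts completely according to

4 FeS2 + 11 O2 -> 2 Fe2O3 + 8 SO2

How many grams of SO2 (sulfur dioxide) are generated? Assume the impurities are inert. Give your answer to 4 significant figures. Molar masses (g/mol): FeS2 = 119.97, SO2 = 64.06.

Mass of pure FeS2 = 46.25 g × 0.696 = 32.190 g.
n(FeS2) = 32.190 g / 119.97 g/mol = 0.26832 mol.
From the equation the FeS2:SO2 mole ratio is 4:8, so n(SO2) = 0.26832 × 8/4 = 0.53663 mol.
Mass of SO2 = 0.53663 mol × 64.06 g/mol = 34.377 g.

34.38 g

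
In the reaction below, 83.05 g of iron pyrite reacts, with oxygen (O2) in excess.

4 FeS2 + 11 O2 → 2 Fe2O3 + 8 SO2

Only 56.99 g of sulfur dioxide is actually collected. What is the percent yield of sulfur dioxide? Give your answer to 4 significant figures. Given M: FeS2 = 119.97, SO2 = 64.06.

n(FeS2) = 83.050 g / 119.97 g/mol = 0.69226 mol.
From the equation the FeS2:SO2 mole ratio is 4:8, so n(SO2) = 0.69226 × 8/4 = 1.3845 mol.
Mass of SO2 = 1.3845 mol × 64.06 g/mol = 88.692 g.
This is the theoretical yield. Percent yield = 56.99 g / 88.692 g × 100% = 64.256%.

64.26 %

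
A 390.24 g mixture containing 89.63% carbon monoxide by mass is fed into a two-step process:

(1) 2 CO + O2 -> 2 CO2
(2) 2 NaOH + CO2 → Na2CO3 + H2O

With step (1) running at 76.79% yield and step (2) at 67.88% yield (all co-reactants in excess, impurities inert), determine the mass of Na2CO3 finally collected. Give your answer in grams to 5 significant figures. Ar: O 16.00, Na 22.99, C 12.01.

Pure CO = 390.24 × 0.8963 = 349.772 g.
M(CO) = 12.01 + 16.00 = 28.01 g/mol.
M(Na2CO3) = 2(22.99) + 12.01 + 3(16.00) = 105.99 g/mol.
n(CO) = 349.772 / 28.01 = 12.4874 mol.
Step 1 (CO:CO2 = 2:2): theoretical n(CO2) = 12.4874 mol; at 76.79% yield, n(CO2) = 9.58908 mol.
Step 2 (CO2:Na2CO3 = 1:1): theoretical n(Na2CO3) = 9.58908 mol, so theoretical mass = 9.58908 × 105.99 = 1016.35 g.
At 67.88% yield, actual mass of Na2CO3 = 1016.35 × 0.6788 = 689.896 g.

689.90 g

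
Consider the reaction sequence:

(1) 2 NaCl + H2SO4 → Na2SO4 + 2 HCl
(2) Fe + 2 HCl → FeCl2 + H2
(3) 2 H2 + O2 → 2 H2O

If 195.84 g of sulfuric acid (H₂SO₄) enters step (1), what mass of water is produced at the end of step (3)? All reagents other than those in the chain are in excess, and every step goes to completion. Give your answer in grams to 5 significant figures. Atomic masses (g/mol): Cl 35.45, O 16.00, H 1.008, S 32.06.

35.975 g

M(H2SO4) = 2(1.008) + 32.06 + 4(16.00) = 98.076 g/mol.
M(H2O) = 2(1.008) + 16.00 = 18.016 g/mol.
n(H2SO4) = 195.84 / 98.076 = 1.99682 mol.
Reaction (1): H2SO4→HCl ratio 1:2 ⇒ n(HCl) = 3.99364 mol.
Reaction (2): HCl→H2 ratio 2:1 ⇒ n(H2) = 1.99682 mol.
Reaction (3): H2→H2O ratio 2:2 ⇒ n(H2O) = 1.99682 mol.
Mass of H2O = 1.99682 × 18.016 = 35.9747 g.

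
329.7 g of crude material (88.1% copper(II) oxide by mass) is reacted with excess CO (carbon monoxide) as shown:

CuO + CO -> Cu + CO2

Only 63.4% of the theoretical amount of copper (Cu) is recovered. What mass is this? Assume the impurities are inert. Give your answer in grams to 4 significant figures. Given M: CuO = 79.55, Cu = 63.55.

147.1 g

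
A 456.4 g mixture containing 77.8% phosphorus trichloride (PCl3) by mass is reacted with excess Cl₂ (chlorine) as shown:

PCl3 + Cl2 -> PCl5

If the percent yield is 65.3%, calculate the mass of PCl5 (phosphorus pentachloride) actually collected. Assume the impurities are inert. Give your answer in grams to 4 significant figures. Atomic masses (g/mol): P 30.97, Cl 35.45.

351.6 g

Pure PCl3 available = 456.4 g × 0.778 = 355.08 g.
M(PCl3) = 30.97 + 3(35.45) = 137.32 g/mol.
M(PCl5) = 30.97 + 5(35.45) = 208.22 g/mol.
n(PCl3) = 355.08 g / 137.32 g/mol = 2.5858 mol.
From the equation the PCl3:PCl5 mole ratio is 1:1, so n(PCl5) = 2.5858 × 1/1 = 2.5858 mol.
Mass of PCl5 = 2.5858 mol × 208.22 g/mol = 538.41 g.
Actual mass collected = 538.41 g × 0.653 = 351.58 g.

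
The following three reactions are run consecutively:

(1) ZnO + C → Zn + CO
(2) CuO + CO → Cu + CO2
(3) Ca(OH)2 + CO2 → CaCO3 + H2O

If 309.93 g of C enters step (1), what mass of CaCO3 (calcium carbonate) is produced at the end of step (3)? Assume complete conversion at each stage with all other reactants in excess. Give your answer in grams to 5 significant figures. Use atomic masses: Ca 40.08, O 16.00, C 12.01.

2582.9 g

M(C) = 12.01 g/mol.
M(CaCO3) = 40.08 + 12.01 + 3(16.00) = 100.09 g/mol.
n(C) = 309.93 / 12.01 = 25.8060 mol.
Reaction (1): C→CO ratio 1:1 ⇒ n(CO) = 25.8060 mol.
Reaction (2): CO→CO2 ratio 1:1 ⇒ n(CO2) = 25.8060 mol.
Reaction (3): CO2→CaCO3 ratio 1:1 ⇒ n(CaCO3) = 25.8060 mol.
Mass of CaCO3 = 25.8060 × 100.09 = 2582.92 g.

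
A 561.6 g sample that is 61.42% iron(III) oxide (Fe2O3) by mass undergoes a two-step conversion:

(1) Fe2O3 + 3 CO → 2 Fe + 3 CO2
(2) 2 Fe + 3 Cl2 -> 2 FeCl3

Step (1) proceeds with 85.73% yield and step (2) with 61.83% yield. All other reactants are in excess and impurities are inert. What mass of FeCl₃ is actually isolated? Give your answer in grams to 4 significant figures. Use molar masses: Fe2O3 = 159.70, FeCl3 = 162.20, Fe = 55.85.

371.4 g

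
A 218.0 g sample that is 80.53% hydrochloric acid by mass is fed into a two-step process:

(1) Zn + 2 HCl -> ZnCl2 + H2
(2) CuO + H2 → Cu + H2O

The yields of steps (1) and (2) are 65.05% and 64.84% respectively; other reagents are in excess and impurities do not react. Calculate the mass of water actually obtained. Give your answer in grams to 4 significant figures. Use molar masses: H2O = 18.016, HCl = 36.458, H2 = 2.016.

Pure HCl = 218.0 × 0.8053 = 175.56 g.
n(HCl) = 175.56 / 36.458 = 4.8153 mol.
Step 1 (HCl:H2 = 2:1): theoretical n(H2) = 2.4076 mol; at 65.05% yield, n(H2) = 1.5662 mol.
Step 2 (H2:H2O = 1:1): theoretical n(H2O) = 1.5662 mol, so theoretical mass = 1.5662 × 18.016 = 28.216 g.
At 64.84% yield, actual mass of H2O = 28.216 × 0.6484 = 18.295 g.

18.30 g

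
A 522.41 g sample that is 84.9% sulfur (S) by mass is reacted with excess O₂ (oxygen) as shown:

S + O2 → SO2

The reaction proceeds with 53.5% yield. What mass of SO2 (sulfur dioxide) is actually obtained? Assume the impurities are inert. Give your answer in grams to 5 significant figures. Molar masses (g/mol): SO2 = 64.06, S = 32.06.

Pure S available = 522.41 g × 0.849 = 443.526 g.
n(S) = 443.526 g / 32.06 g/mol = 13.8343 mol.
From the equation the S:SO2 mole ratio is 1:1, so n(SO2) = 13.8343 × 1/1 = 13.8343 mol.
Mass of SO2 = 13.8343 mol × 64.06 g/mol = 886.222 g.
Actual mass collected = 886.222 g × 0.535 = 474.129 g.

474.13 g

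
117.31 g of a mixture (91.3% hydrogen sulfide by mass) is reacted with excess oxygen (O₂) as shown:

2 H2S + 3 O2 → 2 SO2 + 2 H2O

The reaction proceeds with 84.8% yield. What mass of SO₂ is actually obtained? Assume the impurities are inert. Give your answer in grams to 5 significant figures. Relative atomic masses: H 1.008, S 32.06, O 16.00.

170.74 g

Pure H2S available = 117.31 g × 0.913 = 107.104 g.
M(H2S) = 2(1.008) + 32.06 = 34.076 g/mol.
M(SO2) = 32.06 + 2(16.00) = 64.06 g/mol.
n(H2S) = 107.104 g / 34.076 g/mol = 3.14309 mol.
From the equation the H2S:SO2 mole ratio is 2:2, so n(SO2) = 3.14309 × 2/2 = 3.14309 mol.
Mass of SO2 = 3.14309 mol × 64.06 g/mol = 201.347 g.
Actual mass collected = 201.347 g × 0.848 = 170.742 g.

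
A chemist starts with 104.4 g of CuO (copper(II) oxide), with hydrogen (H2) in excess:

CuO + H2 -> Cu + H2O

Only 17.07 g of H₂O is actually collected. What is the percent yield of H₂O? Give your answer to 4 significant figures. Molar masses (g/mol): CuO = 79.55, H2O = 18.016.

72.20 %

n(CuO) = 104.40 g / 79.55 g/mol = 1.3124 mol.
From the equation the CuO:H2O mole ratio is 1:1, so n(H2O) = 1.3124 × 1/1 = 1.3124 mol.
Mass of H2O = 1.3124 mol × 18.016 g/mol = 23.644 g.
This is the theoretical yield. Percent yield = 17.07 g / 23.644 g × 100% = 72.196%.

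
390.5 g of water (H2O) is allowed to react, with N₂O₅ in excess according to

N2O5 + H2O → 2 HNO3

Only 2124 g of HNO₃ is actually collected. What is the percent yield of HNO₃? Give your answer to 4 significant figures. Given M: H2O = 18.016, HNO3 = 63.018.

n(H2O) = 390.50 g / 18.016 g/mol = 21.675 mol.
From the equation the H2O:HNO3 mole ratio is 1:2, so n(HNO3) = 21.675 × 2/1 = 43.350 mol.
Mass of HNO3 = 43.350 mol × 63.018 g/mol = 2731.9 g.
This is the theoretical yield. Percent yield = 2124 g / 2731.9 g × 100% = 77.749%.

77.75 %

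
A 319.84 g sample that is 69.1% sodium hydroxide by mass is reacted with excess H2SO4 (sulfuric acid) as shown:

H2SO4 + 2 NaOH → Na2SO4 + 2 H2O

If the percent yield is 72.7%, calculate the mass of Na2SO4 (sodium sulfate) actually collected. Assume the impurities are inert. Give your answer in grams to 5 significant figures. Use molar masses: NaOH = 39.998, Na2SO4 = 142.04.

Pure NaOH available = 319.84 g × 0.691 = 221.009 g.
n(NaOH) = 221.009 g / 39.998 g/mol = 5.52551 mol.
From the equation the NaOH:Na2SO4 mole ratio is 2:1, so n(Na2SO4) = 5.52551 × 1/2 = 2.76276 mol.
Mass of Na2SO4 = 2.76276 mol × 142.04 g/mol = 392.422 g.
Actual mass collected = 392.422 g × 0.727 = 285.291 g.

285.29 g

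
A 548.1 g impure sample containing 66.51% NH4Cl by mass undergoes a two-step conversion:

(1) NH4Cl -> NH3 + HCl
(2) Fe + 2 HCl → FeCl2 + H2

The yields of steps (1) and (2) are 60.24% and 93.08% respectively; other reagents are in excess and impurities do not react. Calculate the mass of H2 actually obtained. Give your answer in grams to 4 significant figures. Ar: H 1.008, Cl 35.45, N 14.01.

Pure NH4Cl = 548.1 × 0.6651 = 364.54 g.
M(NH4Cl) = 14.01 + 4(1.008) + 35.45 = 53.492 g/mol.
M(H2) = 2(1.008) = 2.016 g/mol.
n(NH4Cl) = 364.54 / 53.492 = 6.8149 mol.
Step 1 (NH4Cl:HCl = 1:1): theoretical n(HCl) = 6.8149 mol; at 60.24% yield, n(HCl) = 4.1053 mol.
Step 2 (HCl:H2 = 2:1): theoretical n(H2) = 2.0526 mol, so theoretical mass = 2.0526 × 2.016 = 4.1381 g.
At 93.08% yield, actual mass of H2 = 4.1381 × 0.9308 = 3.8518 g.

3.852 g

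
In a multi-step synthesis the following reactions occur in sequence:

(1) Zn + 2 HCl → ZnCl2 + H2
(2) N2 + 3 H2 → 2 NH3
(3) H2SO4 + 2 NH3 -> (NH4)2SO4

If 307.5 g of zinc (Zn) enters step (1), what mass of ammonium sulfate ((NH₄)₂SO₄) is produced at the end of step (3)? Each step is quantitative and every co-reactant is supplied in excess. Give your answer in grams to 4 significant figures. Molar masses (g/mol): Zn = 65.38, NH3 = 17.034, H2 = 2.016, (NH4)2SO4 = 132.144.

207.2 g

n(Zn) = 307.5 / 65.38 = 4.7033 mol.
Reaction (1): Zn→H2 ratio 1:1 ⇒ n(H2) = 4.7033 mol.
Reaction (2): H2→NH3 ratio 3:2 ⇒ n(NH3) = 3.1355 mol.
Reaction (3): NH3→(NH4)2SO4 ratio 2:1 ⇒ n((NH4)2SO4) = 1.5678 mol.
Mass of (NH4)2SO4 = 1.5678 × 132.144 = 207.17 g.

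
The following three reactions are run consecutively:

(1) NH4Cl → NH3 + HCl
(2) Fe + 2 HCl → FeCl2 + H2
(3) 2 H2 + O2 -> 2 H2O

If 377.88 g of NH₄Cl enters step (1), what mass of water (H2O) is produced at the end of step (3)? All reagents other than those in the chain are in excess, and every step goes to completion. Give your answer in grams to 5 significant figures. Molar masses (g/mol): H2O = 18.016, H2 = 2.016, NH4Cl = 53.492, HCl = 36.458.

n(NH4Cl) = 377.88 / 53.492 = 7.06423 mol.
Reaction (1): NH4Cl→HCl ratio 1:1 ⇒ n(HCl) = 7.06423 mol.
Reaction (2): HCl→H2 ratio 2:1 ⇒ n(H2) = 3.53212 mol.
Reaction (3): H2→H2O ratio 2:2 ⇒ n(H2O) = 3.53212 mol.
Mass of H2O = 3.53212 × 18.016 = 63.6346 g.

63.635 g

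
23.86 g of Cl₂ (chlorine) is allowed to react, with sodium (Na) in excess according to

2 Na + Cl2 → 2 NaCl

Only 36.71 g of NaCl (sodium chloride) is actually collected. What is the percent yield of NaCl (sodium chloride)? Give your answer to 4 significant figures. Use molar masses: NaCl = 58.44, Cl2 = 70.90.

n(Cl2) = 23.860 g / 70.90 g/mol = 0.33653 mol.
From the equation the Cl2:NaCl mole ratio is 1:2, so n(NaCl) = 0.33653 × 2/1 = 0.67306 mol.
Mass of NaCl = 0.67306 mol × 58.44 g/mol = 39.334 g.
This is the theoretical yield. Percent yield = 36.71 g / 39.334 g × 100% = 93.330%.

93.33 %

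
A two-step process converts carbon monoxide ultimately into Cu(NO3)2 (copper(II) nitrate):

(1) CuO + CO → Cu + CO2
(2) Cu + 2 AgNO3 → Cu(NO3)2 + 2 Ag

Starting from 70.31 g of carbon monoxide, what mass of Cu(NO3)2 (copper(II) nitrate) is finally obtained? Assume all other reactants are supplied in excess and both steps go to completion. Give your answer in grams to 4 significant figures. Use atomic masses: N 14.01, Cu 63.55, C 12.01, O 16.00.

470.8 g

M(CO) = 12.01 + 16.00 = 28.01 g/mol.
M(Cu(NO3)2) = 63.55 + 2(14.01) + 6(16.00) = 187.57 g/mol.
n(CO) = 70.310 / 28.01 = 2.5102 mol.
Step 1 gives a 1:1 ratio of CO to Cu, so n(Cu) = 2.5102 mol.
In step 2 the Cu:Cu(NO3)2 ratio is 1:1, so n(Cu(NO3)2) = 2.5102 mol.
Mass of Cu(NO3)2 = 2.5102 × 187.57 = 470.83 g.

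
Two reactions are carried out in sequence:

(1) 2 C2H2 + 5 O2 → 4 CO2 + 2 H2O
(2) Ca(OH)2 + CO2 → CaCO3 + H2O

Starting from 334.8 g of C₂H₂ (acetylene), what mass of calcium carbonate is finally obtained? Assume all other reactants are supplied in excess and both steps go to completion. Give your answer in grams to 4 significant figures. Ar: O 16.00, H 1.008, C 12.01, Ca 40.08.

M(C2H2) = 2(12.01) + 2(1.008) = 26.036 g/mol.
M(CaCO3) = 40.08 + 12.01 + 3(16.00) = 100.09 g/mol.
n(C2H2) = 334.80 / 26.036 = 12.859 mol.
Step 1 gives a 2:4 ratio of C2H2 to CO2, so n(CO2) = 25.718 mol.
In step 2 the CO2:CaCO3 ratio is 1:1, so n(CaCO3) = 25.718 mol.
Mass of CaCO3 = 25.718 × 100.09 = 2574.1 g.

2574 g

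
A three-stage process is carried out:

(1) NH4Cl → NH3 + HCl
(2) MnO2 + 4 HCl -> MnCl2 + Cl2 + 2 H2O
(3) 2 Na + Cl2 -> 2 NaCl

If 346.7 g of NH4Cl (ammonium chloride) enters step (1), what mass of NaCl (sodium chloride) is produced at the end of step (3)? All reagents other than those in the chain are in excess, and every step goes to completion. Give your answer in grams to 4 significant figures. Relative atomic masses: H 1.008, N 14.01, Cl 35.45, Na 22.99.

189.4 g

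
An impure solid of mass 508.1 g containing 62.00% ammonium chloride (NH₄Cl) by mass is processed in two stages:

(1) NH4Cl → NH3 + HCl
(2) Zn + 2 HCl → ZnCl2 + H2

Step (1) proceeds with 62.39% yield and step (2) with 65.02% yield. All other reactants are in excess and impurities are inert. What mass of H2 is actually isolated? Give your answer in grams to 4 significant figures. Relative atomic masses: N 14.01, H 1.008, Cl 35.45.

Pure NH4Cl = 508.1 × 0.6200 = 315.02 g.
M(NH4Cl) = 14.01 + 4(1.008) + 35.45 = 53.492 g/mol.
M(H2) = 2(1.008) = 2.016 g/mol.
n(NH4Cl) = 315.02 / 53.492 = 5.8891 mol.
Step 1 (NH4Cl:HCl = 1:1): theoretical n(HCl) = 5.8891 mol; at 62.39% yield, n(HCl) = 3.6742 mol.
Step 2 (HCl:H2 = 2:1): theoretical n(H2) = 1.8371 mol, so theoretical mass = 1.8371 × 2.016 = 3.7036 g.
At 65.02% yield, actual mass of H2 = 3.7036 × 0.6502 = 2.4081 g.

2.408 g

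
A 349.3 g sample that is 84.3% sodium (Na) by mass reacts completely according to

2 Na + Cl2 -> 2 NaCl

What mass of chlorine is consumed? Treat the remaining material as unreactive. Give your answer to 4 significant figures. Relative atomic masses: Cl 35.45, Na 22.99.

Mass of pure Na = 349.3 g × 0.843 = 294.46 g.
M(Na) = 22.99 g/mol.
M(Cl2) = 2(35.45) = 70.90 g/mol.
n(Na) = 294.46 g / 22.99 g/mol = 12.808 mol.
From the equation the Na:Cl2 mole ratio is 2:1, so n(Cl2) = 12.808 × 1/2 = 6.4041 mol.
Mass of Cl2 = 6.4041 mol × 70.90 g/mol = 454.05 g.

454.0 g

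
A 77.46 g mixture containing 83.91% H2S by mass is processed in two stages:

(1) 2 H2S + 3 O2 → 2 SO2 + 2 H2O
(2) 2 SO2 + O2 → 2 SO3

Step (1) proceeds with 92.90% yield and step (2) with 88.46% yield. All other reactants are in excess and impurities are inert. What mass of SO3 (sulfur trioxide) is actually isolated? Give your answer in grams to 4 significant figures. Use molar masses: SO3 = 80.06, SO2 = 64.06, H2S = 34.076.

125.5 g

Pure H2S = 77.46 × 0.8391 = 64.997 g.
n(H2S) = 64.997 / 34.076 = 1.9074 mol.
Step 1 (H2S:SO2 = 2:2): theoretical n(SO2) = 1.9074 mol; at 92.90% yield, n(SO2) = 1.7720 mol.
Step 2 (SO2:SO3 = 2:2): theoretical n(SO3) = 1.7720 mol, so theoretical mass = 1.7720 × 80.06 = 141.86 g.
At 88.46% yield, actual mass of SO3 = 141.86 × 0.8846 = 125.49 g.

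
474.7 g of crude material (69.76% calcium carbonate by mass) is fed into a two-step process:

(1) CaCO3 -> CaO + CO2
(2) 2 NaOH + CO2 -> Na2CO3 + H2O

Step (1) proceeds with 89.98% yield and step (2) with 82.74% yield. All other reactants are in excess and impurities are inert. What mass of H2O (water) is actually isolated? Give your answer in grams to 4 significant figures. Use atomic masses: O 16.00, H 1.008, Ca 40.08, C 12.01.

44.38 g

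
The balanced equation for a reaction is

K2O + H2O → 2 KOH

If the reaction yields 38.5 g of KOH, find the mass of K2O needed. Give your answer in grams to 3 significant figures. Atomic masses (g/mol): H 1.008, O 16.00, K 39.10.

32.3 g

M(KOH) = 39.10 + 16.00 + 1.008 = 56.108 g/mol.
M(K2O) = 2(39.10) + 16.00 = 94.20 g/mol.
n(KOH) = 38.50 g / 56.108 g/mol = 0.6862 mol.
From the equation the KOH:K2O mole ratio is 2:1, so n(K2O) = 0.6862 × 1/2 = 0.3431 mol.
Mass of K2O = 0.3431 mol × 94.20 g/mol = 32.32 g.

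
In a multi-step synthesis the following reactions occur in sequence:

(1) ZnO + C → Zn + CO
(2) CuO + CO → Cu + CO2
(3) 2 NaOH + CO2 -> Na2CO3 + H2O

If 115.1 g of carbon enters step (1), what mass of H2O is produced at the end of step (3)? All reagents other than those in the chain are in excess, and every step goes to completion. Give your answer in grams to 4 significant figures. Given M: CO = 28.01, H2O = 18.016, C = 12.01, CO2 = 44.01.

n(C) = 115.1 / 12.01 = 9.5837 mol.
Reaction (1): C→CO ratio 1:1 ⇒ n(CO) = 9.5837 mol.
Reaction (2): CO→CO2 ratio 1:1 ⇒ n(CO2) = 9.5837 mol.
Reaction (3): CO2→H2O ratio 1:1 ⇒ n(H2O) = 9.5837 mol.
Mass of H2O = 9.5837 × 18.016 = 172.66 g.

172.7 g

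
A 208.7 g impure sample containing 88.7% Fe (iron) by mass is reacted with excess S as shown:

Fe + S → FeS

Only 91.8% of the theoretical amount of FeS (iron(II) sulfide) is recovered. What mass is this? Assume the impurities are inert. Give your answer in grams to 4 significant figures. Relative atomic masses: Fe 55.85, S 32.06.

267.5 g

Pure Fe available = 208.7 g × 0.887 = 185.12 g.
M(Fe) = 55.85 g/mol.
M(FeS) = 55.85 + 32.06 = 87.91 g/mol.
n(Fe) = 185.12 g / 55.85 g/mol = 3.3145 mol.
From the equation the Fe:FeS mole ratio is 1:1, so n(FeS) = 3.3145 × 1/1 = 3.3145 mol.
Mass of FeS = 3.3145 mol × 87.91 g/mol = 291.38 g.
Actual mass collected = 291.38 g × 0.918 = 267.49 g.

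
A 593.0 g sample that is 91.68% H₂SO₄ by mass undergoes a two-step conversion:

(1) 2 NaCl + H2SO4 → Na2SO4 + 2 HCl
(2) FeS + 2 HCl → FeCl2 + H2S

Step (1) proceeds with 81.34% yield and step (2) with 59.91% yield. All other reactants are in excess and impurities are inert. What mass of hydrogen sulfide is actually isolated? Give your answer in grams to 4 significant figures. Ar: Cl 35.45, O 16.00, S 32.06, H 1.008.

Pure H2SO4 = 593.0 × 0.9168 = 543.66 g.
M(H2SO4) = 2(1.008) + 32.06 + 4(16.00) = 98.076 g/mol.
M(H2S) = 2(1.008) + 32.06 = 34.076 g/mol.
n(H2SO4) = 543.66 / 98.076 = 5.5433 mol.
Step 1 (H2SO4:HCl = 1:2): theoretical n(HCl) = 11.087 mol; at 81.34% yield, n(HCl) = 9.0178 mol.
Step 2 (HCl:H2S = 2:1): theoretical n(H2S) = 4.5089 mol, so theoretical mass = 4.5089 × 34.076 = 153.65 g.
At 59.91% yield, actual mass of H2S = 153.65 × 0.5991 = 92.049 g.

92.05 g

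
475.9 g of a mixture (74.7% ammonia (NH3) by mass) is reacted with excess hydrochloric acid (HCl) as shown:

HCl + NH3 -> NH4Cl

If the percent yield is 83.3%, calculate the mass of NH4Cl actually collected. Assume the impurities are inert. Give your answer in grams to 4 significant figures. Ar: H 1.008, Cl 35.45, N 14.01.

929.9 g

Pure NH3 available = 475.9 g × 0.747 = 355.50 g.
M(NH3) = 14.01 + 3(1.008) = 17.034 g/mol.
M(NH4Cl) = 14.01 + 4(1.008) + 35.45 = 53.492 g/mol.
n(NH3) = 355.50 g / 17.034 g/mol = 20.870 mol.
From the equation the NH3:NH4Cl mole ratio is 1:1, so n(NH4Cl) = 20.870 × 1/1 = 20.870 mol.
Mass of NH4Cl = 20.870 mol × 53.492 g/mol = 1116.4 g.
Actual mass collected = 1116.4 g × 0.833 = 929.94 g.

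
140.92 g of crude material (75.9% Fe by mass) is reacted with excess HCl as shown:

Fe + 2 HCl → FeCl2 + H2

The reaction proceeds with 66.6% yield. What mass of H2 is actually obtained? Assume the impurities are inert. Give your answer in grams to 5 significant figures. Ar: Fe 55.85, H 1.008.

Pure Fe available = 140.92 g × 0.759 = 106.958 g.
M(Fe) = 55.85 g/mol.
M(H2) = 2(1.008) = 2.016 g/mol.
n(Fe) = 106.958 g / 55.85 g/mol = 1.91510 mol.
From the equation the Fe:H2 mole ratio is 1:1, so n(H2) = 1.91510 × 1/1 = 1.91510 mol.
Mass of H2 = 1.91510 mol × 2.016 g/mol = 3.86084 g.
Actual mass collected = 3.86084 g × 0.666 = 2.57132 g.

2.5713 g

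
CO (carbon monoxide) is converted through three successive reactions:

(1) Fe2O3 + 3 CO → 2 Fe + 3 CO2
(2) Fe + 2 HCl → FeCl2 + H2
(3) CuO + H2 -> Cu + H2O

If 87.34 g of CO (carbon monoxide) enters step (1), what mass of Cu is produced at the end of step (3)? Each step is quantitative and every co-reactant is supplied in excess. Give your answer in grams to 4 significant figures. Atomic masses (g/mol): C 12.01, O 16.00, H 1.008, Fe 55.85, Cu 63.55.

132.1 g

M(CO) = 12.01 + 16.00 = 28.01 g/mol.
M(Cu) = 63.55 g/mol.
n(CO) = 87.34 / 28.01 = 3.1182 mol.
Reaction (1): CO→Fe ratio 3:2 ⇒ n(Fe) = 2.0788 mol.
Reaction (2): Fe→H2 ratio 1:1 ⇒ n(H2) = 2.0788 mol.
Reaction (3): H2→Cu ratio 1:1 ⇒ n(Cu) = 2.0788 mol.
Mass of Cu = 2.0788 × 63.55 = 132.11 g.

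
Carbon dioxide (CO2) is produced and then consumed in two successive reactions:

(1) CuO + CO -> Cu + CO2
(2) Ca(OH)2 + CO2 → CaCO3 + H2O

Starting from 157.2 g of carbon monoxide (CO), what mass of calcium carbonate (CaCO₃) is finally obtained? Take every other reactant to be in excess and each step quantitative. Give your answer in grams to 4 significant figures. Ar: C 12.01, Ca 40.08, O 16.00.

M(CO) = 12.01 + 16.00 = 28.01 g/mol.
M(CaCO3) = 40.08 + 12.01 + 3(16.00) = 100.09 g/mol.
n(CO) = 157.20 / 28.01 = 5.6123 mol.
Step 1 gives a 1:1 ratio of CO to CO2, so n(CO2) = 5.6123 mol.
In step 2 the CO2:CaCO3 ratio is 1:1, so n(CaCO3) = 5.6123 mol.
Mass of CaCO3 = 5.6123 × 100.09 = 561.73 g.

561.7 g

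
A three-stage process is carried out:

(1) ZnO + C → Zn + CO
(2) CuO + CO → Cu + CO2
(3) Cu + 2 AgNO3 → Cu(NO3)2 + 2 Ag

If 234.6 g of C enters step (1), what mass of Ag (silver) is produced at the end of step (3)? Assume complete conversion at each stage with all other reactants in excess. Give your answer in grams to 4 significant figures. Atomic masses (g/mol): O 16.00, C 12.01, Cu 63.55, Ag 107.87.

4214 g

M(C) = 12.01 g/mol.
M(Ag) = 107.87 g/mol.
n(C) = 234.6 / 12.01 = 19.534 mol.
Reaction (1): C→CO ratio 1:1 ⇒ n(CO) = 19.534 mol.
Reaction (2): CO→Cu ratio 1:1 ⇒ n(Cu) = 19.534 mol.
Reaction (3): Cu→Ag ratio 1:2 ⇒ n(Ag) = 39.067 mol.
Mass of Ag = 39.067 × 107.87 = 4214.2 g.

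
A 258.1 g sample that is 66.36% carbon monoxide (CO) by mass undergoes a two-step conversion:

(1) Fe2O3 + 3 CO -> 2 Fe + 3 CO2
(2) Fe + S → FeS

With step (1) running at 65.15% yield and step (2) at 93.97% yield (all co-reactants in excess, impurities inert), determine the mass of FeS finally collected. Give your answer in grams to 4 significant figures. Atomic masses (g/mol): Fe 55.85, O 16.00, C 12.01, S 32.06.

Pure CO = 258.1 × 0.6636 = 171.28 g.
M(CO) = 12.01 + 16.00 = 28.01 g/mol.
M(FeS) = 55.85 + 32.06 = 87.91 g/mol.
n(CO) = 171.28 / 28.01 = 6.1148 mol.
Step 1 (CO:Fe = 3:2): theoretical n(Fe) = 4.0765 mol; at 65.15% yield, n(Fe) = 2.6559 mol.
Step 2 (Fe:FeS = 1:1): theoretical n(FeS) = 2.6559 mol, so theoretical mass = 2.6559 × 87.91 = 233.48 g.
At 93.97% yield, actual mass of FeS = 233.48 × 0.9397 = 219.40 g.

219.4 g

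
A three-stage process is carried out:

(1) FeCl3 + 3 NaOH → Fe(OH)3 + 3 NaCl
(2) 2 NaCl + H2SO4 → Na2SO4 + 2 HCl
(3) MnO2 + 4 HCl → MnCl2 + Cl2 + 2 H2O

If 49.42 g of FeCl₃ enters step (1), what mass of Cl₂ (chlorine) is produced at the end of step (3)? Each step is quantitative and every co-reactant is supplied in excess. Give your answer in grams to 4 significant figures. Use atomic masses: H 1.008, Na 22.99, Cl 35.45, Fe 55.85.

16.20 g

M(FeCl3) = 55.85 + 3(35.45) = 162.20 g/mol.
M(Cl2) = 2(35.45) = 70.90 g/mol.
n(FeCl3) = 49.42 / 162.20 = 0.30469 mol.
Reaction (1): FeCl3→NaCl ratio 1:3 ⇒ n(NaCl) = 0.91406 mol.
Reaction (2): NaCl→HCl ratio 2:2 ⇒ n(HCl) = 0.91406 mol.
Reaction (3): HCl→Cl2 ratio 4:1 ⇒ n(Cl2) = 0.22851 mol.
Mass of Cl2 = 0.22851 × 70.90 = 16.202 g.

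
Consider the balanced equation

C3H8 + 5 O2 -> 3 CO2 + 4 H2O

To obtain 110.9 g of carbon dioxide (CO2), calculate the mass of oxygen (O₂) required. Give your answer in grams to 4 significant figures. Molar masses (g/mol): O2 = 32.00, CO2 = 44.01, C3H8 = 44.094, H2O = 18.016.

n(CO2) = 110.90 g / 44.01 g/mol = 2.5199 mol.
From the equation the CO2:O2 mole ratio is 3:5, so n(O2) = 2.5199 × 5/3 = 4.1998 mol.
Mass of O2 = 4.1998 mol × 32.00 g/mol = 134.39 g.

134.4 g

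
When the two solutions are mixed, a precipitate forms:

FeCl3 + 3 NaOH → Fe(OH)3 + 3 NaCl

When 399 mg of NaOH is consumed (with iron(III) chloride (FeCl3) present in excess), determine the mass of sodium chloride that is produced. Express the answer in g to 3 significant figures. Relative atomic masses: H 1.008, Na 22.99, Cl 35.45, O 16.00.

0.583 g

M(NaOH) = 22.99 + 16.00 + 1.008 = 39.998 g/mol.
M(NaCl) = 22.99 + 35.45 = 58.44 g/mol.
Convert: 399 mg = 0.3990 g.
n(NaOH) = 0.3990 g / 39.998 g/mol = 0.009975 mol.
From the equation the NaOH:NaCl mole ratio is 3:3, so n(NaCl) = 0.009975 × 3/3 = 0.009975 mol.
Mass of NaCl = 0.009975 mol × 58.44 g/mol = 0.5830 g.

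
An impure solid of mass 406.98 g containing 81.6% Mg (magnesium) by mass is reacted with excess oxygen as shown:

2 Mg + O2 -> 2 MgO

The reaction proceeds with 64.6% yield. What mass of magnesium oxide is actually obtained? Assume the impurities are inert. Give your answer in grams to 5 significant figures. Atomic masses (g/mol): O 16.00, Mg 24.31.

355.73 g

Pure Mg available = 406.98 g × 0.816 = 332.096 g.
M(Mg) = 24.31 g/mol.
M(MgO) = 24.31 + 16.00 = 40.31 g/mol.
n(Mg) = 332.096 g / 24.31 g/mol = 13.6609 mol.
From the equation the Mg:MgO mole ratio is 2:2, so n(MgO) = 13.6609 × 2/2 = 13.6609 mol.
Mass of MgO = 13.6609 mol × 40.31 g/mol = 550.670 g.
Actual mass collected = 550.670 g × 0.646 = 355.733 g.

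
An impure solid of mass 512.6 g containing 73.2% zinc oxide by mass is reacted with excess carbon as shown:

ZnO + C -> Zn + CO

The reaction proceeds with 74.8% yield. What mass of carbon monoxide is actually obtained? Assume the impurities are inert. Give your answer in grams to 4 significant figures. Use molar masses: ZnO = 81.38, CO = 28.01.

96.60 g

Pure ZnO available = 512.6 g × 0.732 = 375.22 g.
n(ZnO) = 375.22 g / 81.38 g/mol = 4.6108 mol.
From the equation the ZnO:CO mole ratio is 1:1, so n(CO) = 4.6108 × 1/1 = 4.6108 mol.
Mass of CO = 4.6108 mol × 28.01 g/mol = 129.15 g.
Actual mass collected = 129.15 g × 0.748 = 96.602 g.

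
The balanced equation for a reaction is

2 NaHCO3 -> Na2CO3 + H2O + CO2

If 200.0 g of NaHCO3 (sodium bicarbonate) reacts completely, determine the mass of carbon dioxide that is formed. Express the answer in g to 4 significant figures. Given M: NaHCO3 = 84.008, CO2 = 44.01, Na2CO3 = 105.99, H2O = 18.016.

52.39 g

n(NaHCO3) = 200.00 g / 84.008 g/mol = 2.3807 mol.
From the equation the NaHCO3:CO2 mole ratio is 2:1, so n(CO2) = 2.3807 × 1/2 = 1.1904 mol.
Mass of CO2 = 1.1904 mol × 44.01 g/mol = 52.388 g.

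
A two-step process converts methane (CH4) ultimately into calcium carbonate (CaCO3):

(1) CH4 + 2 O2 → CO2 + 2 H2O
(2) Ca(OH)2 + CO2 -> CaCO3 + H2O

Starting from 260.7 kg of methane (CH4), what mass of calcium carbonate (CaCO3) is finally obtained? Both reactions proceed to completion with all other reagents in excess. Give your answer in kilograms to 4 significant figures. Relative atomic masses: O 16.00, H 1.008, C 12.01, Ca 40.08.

1627 kg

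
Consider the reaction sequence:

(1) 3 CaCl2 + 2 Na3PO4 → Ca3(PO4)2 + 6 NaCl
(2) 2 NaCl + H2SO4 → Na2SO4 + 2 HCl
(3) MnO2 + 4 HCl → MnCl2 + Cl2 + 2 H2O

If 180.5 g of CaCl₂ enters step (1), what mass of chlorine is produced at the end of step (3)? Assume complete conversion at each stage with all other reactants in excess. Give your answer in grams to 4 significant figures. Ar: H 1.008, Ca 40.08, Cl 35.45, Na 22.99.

M(CaCl2) = 40.08 + 2(35.45) = 110.98 g/mol.
M(Cl2) = 2(35.45) = 70.90 g/mol.
n(CaCl2) = 180.5 / 110.98 = 1.6264 mol.
Reaction (1): CaCl2→NaCl ratio 3:6 ⇒ n(NaCl) = 3.2528 mol.
Reaction (2): NaCl→HCl ratio 2:2 ⇒ n(HCl) = 3.2528 mol.
Reaction (3): HCl→Cl2 ratio 4:1 ⇒ n(Cl2) = 0.81321 mol.
Mass of Cl2 = 0.81321 × 70.90 = 57.657 g.

57.66 g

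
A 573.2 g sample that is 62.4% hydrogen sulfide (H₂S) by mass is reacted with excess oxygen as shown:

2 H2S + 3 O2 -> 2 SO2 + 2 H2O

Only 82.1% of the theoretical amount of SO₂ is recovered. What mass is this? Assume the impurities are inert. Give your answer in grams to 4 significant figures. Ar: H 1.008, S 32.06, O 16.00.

Pure H2S available = 573.2 g × 0.624 = 357.68 g.
M(H2S) = 2(1.008) + 32.06 = 34.076 g/mol.
M(SO2) = 32.06 + 2(16.00) = 64.06 g/mol.
n(H2S) = 357.68 g / 34.076 g/mol = 10.496 mol.
From the equation the H2S:SO2 mole ratio is 2:2, so n(SO2) = 10.496 × 2/2 = 10.496 mol.
Mass of SO2 = 10.496 mol × 64.06 g/mol = 672.40 g.
Actual mass collected = 672.40 g × 0.821 = 552.04 g.

552.0 g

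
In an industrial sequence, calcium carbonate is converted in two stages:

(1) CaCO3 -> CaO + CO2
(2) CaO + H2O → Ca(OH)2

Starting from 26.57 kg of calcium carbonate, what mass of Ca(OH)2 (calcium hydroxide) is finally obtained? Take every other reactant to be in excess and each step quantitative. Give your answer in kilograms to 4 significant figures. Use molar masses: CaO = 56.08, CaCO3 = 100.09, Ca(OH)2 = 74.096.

26.57 kg = 26570 g.
n(CaCO3) = 26570 / 100.09 = 265.46 mol.
Step 1 gives a 1:1 ratio of CaCO3 to CaO, so n(CaO) = 265.46 mol.
In step 2 the CaO:Ca(OH)2 ratio is 1:1, so n(Ca(OH)2) = 265.46 mol.
Mass of Ca(OH)2 = 265.46 × 74.096 = 19670 g = 19.67 kg.

19.67 kg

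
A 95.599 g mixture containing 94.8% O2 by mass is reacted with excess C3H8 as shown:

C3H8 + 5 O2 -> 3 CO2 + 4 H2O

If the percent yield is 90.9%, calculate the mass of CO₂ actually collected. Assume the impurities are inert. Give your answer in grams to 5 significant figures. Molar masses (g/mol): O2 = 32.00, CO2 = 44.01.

Pure O2 available = 95.599 g × 0.948 = 90.6279 g.
n(O2) = 90.6279 g / 32.00 g/mol = 2.83212 mol.
From the equation the O2:CO2 mole ratio is 5:3, so n(CO2) = 2.83212 × 3/5 = 1.69927 mol.
Mass of CO2 = 1.69927 mol × 44.01 g/mol = 74.7850 g.
Actual mass collected = 74.7850 g × 0.909 = 67.9795 g.

67.980 g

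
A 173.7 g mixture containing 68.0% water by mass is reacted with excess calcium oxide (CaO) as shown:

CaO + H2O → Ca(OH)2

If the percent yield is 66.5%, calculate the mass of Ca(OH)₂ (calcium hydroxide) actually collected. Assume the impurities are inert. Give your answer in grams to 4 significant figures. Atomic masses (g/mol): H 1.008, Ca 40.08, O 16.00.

323.0 g

Pure H2O available = 173.7 g × 0.680 = 118.12 g.
M(H2O) = 2(1.008) + 16.00 = 18.016 g/mol.
M(Ca(OH)2) = 40.08 + 2(16.00) + 2(1.008) = 74.096 g/mol.
n(H2O) = 118.12 g / 18.016 g/mol = 6.5562 mol.
From the equation the H2O:Ca(OH)2 mole ratio is 1:1, so n(Ca(OH)2) = 6.5562 × 1/1 = 6.5562 mol.
Mass of Ca(OH)2 = 6.5562 mol × 74.096 g/mol = 485.79 g.
Actual mass collected = 485.79 g × 0.665 = 323.05 g.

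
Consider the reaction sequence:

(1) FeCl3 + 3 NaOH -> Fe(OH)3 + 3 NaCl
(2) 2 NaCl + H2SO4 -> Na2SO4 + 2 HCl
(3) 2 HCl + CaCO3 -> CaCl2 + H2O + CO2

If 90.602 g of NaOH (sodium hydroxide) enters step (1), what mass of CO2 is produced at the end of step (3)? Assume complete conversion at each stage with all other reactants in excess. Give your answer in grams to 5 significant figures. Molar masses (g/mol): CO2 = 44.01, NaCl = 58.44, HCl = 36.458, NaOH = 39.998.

n(NaOH) = 90.602 / 39.998 = 2.26516 mol.
Reaction (1): NaOH→NaCl ratio 3:3 ⇒ n(NaCl) = 2.26516 mol.
Reaction (2): NaCl→HCl ratio 2:2 ⇒ n(HCl) = 2.26516 mol.
Reaction (3): HCl→CO2 ratio 2:1 ⇒ n(CO2) = 1.13258 mol.
Mass of CO2 = 1.13258 × 44.01 = 49.8449 g.

49.845 g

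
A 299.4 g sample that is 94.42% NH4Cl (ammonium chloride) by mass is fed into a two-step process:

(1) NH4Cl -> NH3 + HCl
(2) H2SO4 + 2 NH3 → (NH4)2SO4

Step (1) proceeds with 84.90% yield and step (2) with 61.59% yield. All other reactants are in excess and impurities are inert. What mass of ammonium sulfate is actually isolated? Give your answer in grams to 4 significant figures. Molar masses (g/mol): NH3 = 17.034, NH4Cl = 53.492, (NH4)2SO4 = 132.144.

182.6 g

Pure NH4Cl = 299.4 × 0.9442 = 282.69 g.
n(NH4Cl) = 282.69 / 53.492 = 5.2848 mol.
Step 1 (NH4Cl:NH3 = 1:1): theoretical n(NH3) = 5.2848 mol; at 84.90% yield, n(NH3) = 4.4868 mol.
Step 2 (NH3:(NH4)2SO4 = 2:1): theoretical n((NH4)2SO4) = 2.2434 mol, so theoretical mass = 2.2434 × 132.144 = 296.45 g.
At 61.59% yield, actual mass of (NH4)2SO4 = 296.45 × 0.6159 = 182.58 g.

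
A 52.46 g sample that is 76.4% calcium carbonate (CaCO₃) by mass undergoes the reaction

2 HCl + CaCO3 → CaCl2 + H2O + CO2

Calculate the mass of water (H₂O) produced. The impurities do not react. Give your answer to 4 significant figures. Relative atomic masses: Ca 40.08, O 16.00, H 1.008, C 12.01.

7.214 g

Mass of pure CaCO3 = 52.46 g × 0.764 = 40.079 g.
M(CaCO3) = 40.08 + 12.01 + 3(16.00) = 100.09 g/mol.
M(H2O) = 2(1.008) + 16.00 = 18.016 g/mol.
n(CaCO3) = 40.079 g / 100.09 g/mol = 0.40043 mol.
From the equation the CaCO3:H2O mole ratio is 1:1, so n(H2O) = 0.40043 × 1/1 = 0.40043 mol.
Mass of H2O = 0.40043 mol × 18.016 g/mol = 7.2142 g.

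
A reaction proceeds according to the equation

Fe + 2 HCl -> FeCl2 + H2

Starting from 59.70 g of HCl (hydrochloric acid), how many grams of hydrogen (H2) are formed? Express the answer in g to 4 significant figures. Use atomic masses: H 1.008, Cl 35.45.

1.651 g

M(HCl) = 1.008 + 35.45 = 36.458 g/mol.
M(H2) = 2(1.008) = 2.016 g/mol.
n(HCl) = 59.700 g / 36.458 g/mol = 1.6375 mol.
From the equation the HCl:H2 mole ratio is 2:1, so n(H2) = 1.6375 × 1/2 = 0.81875 mol.
Mass of H2 = 0.81875 mol × 2.016 g/mol = 1.6506 g.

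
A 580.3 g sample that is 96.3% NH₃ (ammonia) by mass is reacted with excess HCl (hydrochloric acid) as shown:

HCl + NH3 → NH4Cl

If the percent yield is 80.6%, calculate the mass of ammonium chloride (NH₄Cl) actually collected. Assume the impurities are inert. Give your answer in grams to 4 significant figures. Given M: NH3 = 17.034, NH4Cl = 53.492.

1414 g

Pure NH3 available = 580.3 g × 0.963 = 558.83 g.
n(NH3) = 558.83 g / 17.034 g/mol = 32.807 mol.
From the equation the NH3:NH4Cl mole ratio is 1:1, so n(NH4Cl) = 32.807 × 1/1 = 32.807 mol.
Mass of NH4Cl = 32.807 mol × 53.492 g/mol = 1754.9 g.
Actual mass collected = 1754.9 g × 0.806 = 1414.4 g.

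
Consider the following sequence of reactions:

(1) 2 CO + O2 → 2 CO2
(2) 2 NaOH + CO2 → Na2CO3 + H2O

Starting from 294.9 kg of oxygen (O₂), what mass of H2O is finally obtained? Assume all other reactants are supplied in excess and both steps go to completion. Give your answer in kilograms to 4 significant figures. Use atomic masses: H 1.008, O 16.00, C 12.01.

332.1 kg

M(O2) = 2(16.00) = 32.00 g/mol.
M(H2O) = 2(1.008) + 16.00 = 18.016 g/mol.
294.9 kg = 294900 g.
n(O2) = 294900 / 32.00 = 9215.6 mol.
Step 1 gives a 1:2 ratio of O2 to CO2, so n(CO2) = 18431 mol.
In step 2 the CO2:H2O ratio is 1:1, so n(H2O) = 18431 mol.
Mass of H2O = 18431 × 18.016 = 332060 g = 332.1 kg.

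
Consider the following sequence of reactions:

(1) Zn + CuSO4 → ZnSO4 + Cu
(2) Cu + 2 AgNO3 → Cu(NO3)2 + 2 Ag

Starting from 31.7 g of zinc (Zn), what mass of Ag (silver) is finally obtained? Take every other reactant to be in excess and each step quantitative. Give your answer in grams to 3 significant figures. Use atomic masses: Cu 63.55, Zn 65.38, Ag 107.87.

M(Zn) = 65.38 g/mol.
M(Ag) = 107.87 g/mol.
n(Zn) = 31.70 / 65.38 = 0.4849 mol.
Step 1 gives a 1:1 ratio of Zn to Cu, so n(Cu) = 0.4849 mol.
In step 2 the Cu:Ag ratio is 1:2, so n(Ag) = 0.9697 mol.
Mass of Ag = 0.9697 × 107.87 = 104.6 g.

105 g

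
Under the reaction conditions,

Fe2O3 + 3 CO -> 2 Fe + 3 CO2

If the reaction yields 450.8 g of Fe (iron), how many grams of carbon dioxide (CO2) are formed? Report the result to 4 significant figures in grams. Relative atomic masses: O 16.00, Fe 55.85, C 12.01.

M(Fe) = 55.85 g/mol.
M(CO2) = 12.01 + 2(16.00) = 44.01 g/mol.
n(Fe) = 450.80 g / 55.85 g/mol = 8.0716 mol.
From the equation the Fe:CO2 mole ratio is 2:3, so n(CO2) = 8.0716 × 3/2 = 12.107 mol.
Mass of CO2 = 12.107 mol × 44.01 g/mol = 532.85 g.

532.8 g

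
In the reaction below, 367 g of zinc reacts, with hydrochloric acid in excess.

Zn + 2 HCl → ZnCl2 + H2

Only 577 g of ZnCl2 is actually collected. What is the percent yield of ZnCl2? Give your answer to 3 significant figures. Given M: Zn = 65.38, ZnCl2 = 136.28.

75.4 %

n(Zn) = 367.0 g / 65.38 g/mol = 5.613 mol.
From the equation the Zn:ZnCl2 mole ratio is 1:1, so n(ZnCl2) = 5.613 × 1/1 = 5.613 mol.
Mass of ZnCl2 = 5.613 mol × 136.28 g/mol = 765.0 g.
This is the theoretical yield. Percent yield = 577 g / 765.0 g × 100% = 75.43%.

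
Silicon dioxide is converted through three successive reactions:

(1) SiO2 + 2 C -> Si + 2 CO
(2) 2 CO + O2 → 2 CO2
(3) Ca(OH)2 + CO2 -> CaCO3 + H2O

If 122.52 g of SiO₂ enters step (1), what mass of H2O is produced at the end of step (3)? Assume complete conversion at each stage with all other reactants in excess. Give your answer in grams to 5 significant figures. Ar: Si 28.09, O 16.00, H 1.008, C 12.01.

M(SiO2) = 28.09 + 2(16.00) = 60.09 g/mol.
M(H2O) = 2(1.008) + 16.00 = 18.016 g/mol.
n(SiO2) = 122.52 / 60.09 = 2.03894 mol.
Reaction (1): SiO2→CO ratio 1:2 ⇒ n(CO) = 4.07788 mol.
Reaction (2): CO→CO2 ratio 2:2 ⇒ n(CO2) = 4.07788 mol.
Reaction (3): CO2→H2O ratio 1:1 ⇒ n(H2O) = 4.07788 mol.
Mass of H2O = 4.07788 × 18.016 = 73.4671 g.

73.467 g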